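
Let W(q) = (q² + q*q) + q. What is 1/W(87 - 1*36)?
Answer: 1/5253 ≈ 0.00019037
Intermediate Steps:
W(q) = q + 2*q² (W(q) = (q² + q²) + q = 2*q² + q = q + 2*q²)
1/W(87 - 1*36) = 1/((87 - 1*36)*(1 + 2*(87 - 1*36))) = 1/((87 - 36)*(1 + 2*(87 - 36))) = 1/(51*(1 + 2*51)) = 1/(51*(1 + 102)) = 1/(51*103) = 1/5253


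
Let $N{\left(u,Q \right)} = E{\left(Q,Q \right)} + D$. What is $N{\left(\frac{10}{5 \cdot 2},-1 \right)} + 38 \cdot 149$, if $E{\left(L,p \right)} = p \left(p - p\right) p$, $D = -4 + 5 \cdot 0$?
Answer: $5658$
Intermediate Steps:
$D = -4$ ($D = -4 + 0 = -4$)
$E{\left(L,p \right)} = 0$ ($E{\left(L,p \right)} = p 0 p = 0 p = 0$)
$N{\left(u,Q \right)} = -4$ ($N{\left(u,Q \right)} = 0 - 4 = -4$)
$N{\left(\frac{10}{5 \cdot 2},-1 \right)} + 38 \cdot 149 = -4 + 38 \cdot 149 = -4 + 5662 = 5658$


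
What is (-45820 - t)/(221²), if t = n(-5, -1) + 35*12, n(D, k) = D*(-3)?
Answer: -46255/48841 ≈ -0.94705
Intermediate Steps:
n(D, k) = -3*D
t = 435 (t = -3*(-5) + 35*12 = 15 + 420 = 435)
(-45820 - t)/(221²) = (-45820 - 1*435)/(221²) = (-45820 - 435)/48841 = -46255*1/48841 = -46255/48841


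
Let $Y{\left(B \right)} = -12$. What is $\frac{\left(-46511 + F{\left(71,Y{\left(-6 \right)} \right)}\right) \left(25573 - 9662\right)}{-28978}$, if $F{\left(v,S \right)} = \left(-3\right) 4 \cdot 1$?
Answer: $\frac{740227453}{28978} \approx 25544.0$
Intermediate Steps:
$F{\left(v,S \right)} = -12$ ($F{\left(v,S \right)} = \left(-12\right) 1 = -12$)
$\frac{\left(-46511 + F{\left(71,Y{\left(-6 \right)} \right)}\right) \left(25573 - 9662\right)}{-28978} = \frac{\left(-46511 - 12\right) \left(25573 - 9662\right)}{-28978} = \left(-46523\right) 15911 \left(- \frac{1}{28978}\right) = \left(-740227453\right) \left(- \frac{1}{28978}\right) = \frac{740227453}{28978}$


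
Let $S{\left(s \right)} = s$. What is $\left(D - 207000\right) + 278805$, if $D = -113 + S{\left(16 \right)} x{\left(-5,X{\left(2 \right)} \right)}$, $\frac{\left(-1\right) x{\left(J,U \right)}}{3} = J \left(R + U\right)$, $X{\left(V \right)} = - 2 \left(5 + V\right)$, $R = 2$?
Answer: $68812$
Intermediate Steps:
$X{\left(V \right)} = -10 - 2 V$
$x{\left(J,U \right)} = - 3 J \left(2 + U\right)$
$D = -2993$ ($D = -113 + 16 \left(\left(-3\right) \left(-5\right) \left(2 - 14\right)\right) = -113 + 16 \left(\left(-3\right) \left(-5\right) \left(-12\right)\right) = -113 + 16 \left(-180\right) = -113 - 2880 = -2993$)
$\left(D - 207000\right) + 278805 = \left(-2993 - 207000\right) + 278805 = -209993 + 278805 = 68812$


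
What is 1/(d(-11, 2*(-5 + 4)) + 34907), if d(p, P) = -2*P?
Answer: 1/34911 ≈ 2.8644e-5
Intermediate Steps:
1/(d(-11, 2*(-5 + 4)) + 34907) = 1/(-4*(-5 + 4) + 34907) = 1/(-4*(-1) + 34907) = 1/(-2*(-2) + 34907) = 1/(4 + 34907) = 1/34911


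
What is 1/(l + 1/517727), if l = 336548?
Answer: 517727/174239986397 ≈ 2.9713e-6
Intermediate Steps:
1/(l + 1/517727) = 1/(336548 + 1/517727) = 1/(174239986397/517727) = 517727/174239986397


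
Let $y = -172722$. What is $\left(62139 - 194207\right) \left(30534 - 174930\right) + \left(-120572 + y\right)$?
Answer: $19069797634$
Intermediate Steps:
$\left(62139 - 194207\right) \left(30534 - 174930\right) + \left(-120572 + y\right) = \left(62139 - 194207\right) \left(30534 - 174930\right) - 293294 = \left(-132068\right) \left(-144396\right) - 293294 = 19070090928 - 293294 = 19069797634$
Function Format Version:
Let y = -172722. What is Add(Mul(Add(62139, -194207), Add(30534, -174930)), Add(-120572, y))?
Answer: 19069797634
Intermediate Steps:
Add(Mul(Add(62139, -194207), Add(30534, -174930)), Add(-120572, y)) = Add(Mul(Add(62139, -194207), Add(30534, -174930)), Add(-120572, -172722)) = Add(Mul(-132068, -144396), -293294) = Add(19070090928, -293294) = 19069797634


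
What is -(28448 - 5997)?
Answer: -22451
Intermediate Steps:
-(28448 - 5997) = -1*22451 = -22451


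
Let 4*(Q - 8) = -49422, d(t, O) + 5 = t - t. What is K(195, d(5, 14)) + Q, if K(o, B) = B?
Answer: -24705/2 ≈ -12353.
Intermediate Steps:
d(t, O) = -5 (d(t, O) = -5 + (t - t) = -5 + 0 = -5)
Q = -24695/2 (Q = 8 + (¼)*(-49422) = 8 - 24711/2 = -24695/2 ≈ -12348.)
K(195, d(5, 14)) + Q = -5 - 24695/2 = -24705/2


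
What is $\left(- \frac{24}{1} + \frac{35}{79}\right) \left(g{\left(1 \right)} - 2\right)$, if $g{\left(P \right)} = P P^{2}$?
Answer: $\frac{1861}{79} \approx 23.557$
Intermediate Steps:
$g{\left(P \right)} = P^{3}$
$\left(- \frac{24}{1} + \frac{35}{79}\right) \left(g{\left(1 \right)} - 2\right) = \left(- \frac{24}{1} + \frac{35}{79}\right) \left(1^{3} - 2\right) = \left(\left(-24\right) 1 + 35 \cdot \frac{1}{79}\right) \left(1 + \left(-53 + 51\right)\right) = \left(-24 + \frac{35}{79}\right) \left(1 - 2\right) = \left(- \frac{1861}{79}\right) \left(-1\right) = \frac{1861}{79}$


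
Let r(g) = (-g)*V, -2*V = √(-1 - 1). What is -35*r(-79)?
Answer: 2765*I*√2/2 ≈ 1955.2*I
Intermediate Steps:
V = -I*√2/2 (V = -√(-1 - 1)/2 = -I*√2/2 ≈ -0.70711*I)
r(g) = I*g*√2/2 (r(g) = (-g)*(-I*√2/2) = I*g*√2/2)
-35*r(-79) = -35*I*(-79)*√2/2 = -(-2765)*I*√2/2 = 2765*I*√2/2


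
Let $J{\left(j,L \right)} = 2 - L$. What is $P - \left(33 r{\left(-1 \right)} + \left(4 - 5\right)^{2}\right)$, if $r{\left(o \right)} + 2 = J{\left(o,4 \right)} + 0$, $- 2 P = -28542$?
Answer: $14402$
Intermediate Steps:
$P = 14271$ ($P = \left(- \frac{1}{2}\right) \left(-28542\right) = 14271$)
$r{\left(o \right)} = -4$ ($r{\left(o \right)} = -2 + \left(\left(2 - 4\right) + 0\right) = -2 + \left(-2 + 0\right) = -2 - 2 = -4$)
$P - \left(33 r{\left(-1 \right)} + \left(4 - 5\right)^{2}\right) = 14271 - \left(33 \left(-4\right) + \left(4 - 5\right)^{2}\right) = 14271 - \left(-132 + \left(-1\right)^{2}\right) = 14271 - \left(-132 + 1\right) = 14271 - -131 = 14271 + 131 = 14402$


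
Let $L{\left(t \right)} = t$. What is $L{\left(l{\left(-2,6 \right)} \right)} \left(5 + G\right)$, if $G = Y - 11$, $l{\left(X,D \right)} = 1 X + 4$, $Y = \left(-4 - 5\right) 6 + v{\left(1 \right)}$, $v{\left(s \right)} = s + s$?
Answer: $-116$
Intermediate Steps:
$v{\left(s \right)} = 2 s$
$Y = -52$ ($Y = \left(-4 - 5\right) 6 + 2 \cdot 1 = \left(-9\right) 6 + 2 = -54 + 2 = -52$)
$l{\left(X,D \right)} = 4 + X$ ($l{\left(X,D \right)} = X + 4 = 4 + X$)
$G = -63$ ($G = -52 - 11 = -63$)
$L{\left(l{\left(-2,6 \right)} \right)} \left(5 + G\right) = \left(4 - 2\right) \left(5 - 63\right) = 2 \left(-58\right) = -116$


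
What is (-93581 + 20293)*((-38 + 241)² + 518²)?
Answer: -22685054504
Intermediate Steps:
(-93581 + 20293)*((-38 + 241)² + 518²) = -73288*(203² + 268324) = -73288*(41209 + 268324) = -73288*309533 = -22685054504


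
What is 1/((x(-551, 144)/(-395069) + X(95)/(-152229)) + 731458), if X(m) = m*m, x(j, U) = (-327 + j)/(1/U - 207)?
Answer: 1792621558981407/1311227273993384695403 ≈ 1.3671e-6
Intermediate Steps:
x(j, U) = (-327 + j)/(-207 + 1/U)
X(m) = m**2
1/((x(-551, 144)/(-395069) + X(95)/(-152229)) + 731458) = 1/(((144*(327 - 1*(-551))/(-1 + 207*144))/(-395069) + 95**2/(-152229)) + 731458) = 1/(((144*(327 + 551)/(-1 + 29808))*(-1/395069) + 9025*(-1/152229)) + 731458) = 1/(((144*878/29807)*(-1/395069) - 9025/152229) + 731458) = 1/(((144*(1/29807)*878)*(-1/395069) - 9025/152229) + 731458) = 1/(((126432/29807)*(-1/395069) - 9025/152229) + 731458) = 1/((-126432/11775821683 - 9025/152229) + 731458) = 1/(-106296037306003/1792621558981407 + 731458) = 1/(1311227273993384695403/1792621558981407) = 1792621558981407/1311227273993384695403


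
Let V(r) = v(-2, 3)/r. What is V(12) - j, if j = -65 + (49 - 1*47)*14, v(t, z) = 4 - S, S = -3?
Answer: 451/12 ≈ 37.583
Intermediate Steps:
v(t, z) = 7 (v(t, z) = 4 - 1*(-3) = 4 + 3 = 7)
V(r) = 7/r
j = -37 (j = -65 + (49 - 47)*14 = -65 + 2*14 = -65 + 28 = -37)
V(12) - j = 7/12 - 1*(-37) = 7*(1/12) + 37 = 7/12 + 37 = 451/12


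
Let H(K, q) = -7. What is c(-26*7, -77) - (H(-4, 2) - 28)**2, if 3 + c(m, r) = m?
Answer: -1410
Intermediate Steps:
c(m, r) = -3 + m
c(-26*7, -77) - (H(-4, 2) - 28)**2 = (-3 - 26*7) - (-7 - 28)**2 = (-3 - 182) - 1*(-35)**2 = -185 - 1*1225 = -185 - 1225 = -1410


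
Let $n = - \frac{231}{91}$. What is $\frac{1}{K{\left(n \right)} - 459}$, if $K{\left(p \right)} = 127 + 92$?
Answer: $- \frac{1}{240} \approx -0.0041667$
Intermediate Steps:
$n = - \frac{33}{13}$ ($n = \left(-231\right) \frac{1}{91} = - \frac{33}{13} \approx -2.5385$)
$K{\left(p \right)} = 219$
$\frac{1}{K{\left(n \right)} - 459} = \frac{1}{219 - 459} = \frac{1}{-240} = - \frac{1}{240}$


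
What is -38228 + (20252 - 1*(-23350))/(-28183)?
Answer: -1077423326/28183 ≈ -38230.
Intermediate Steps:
-38228 + (20252 - 1*(-23350))/(-28183) = -38228 + (20252 + 23350)*(-1/28183) = -38228 + 43602*(-1/28183) = -38228 - 43602/28183 = -1077423326/28183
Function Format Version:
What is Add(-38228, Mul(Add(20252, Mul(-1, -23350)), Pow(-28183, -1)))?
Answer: Rational(-1077423326, 28183) ≈ -38230.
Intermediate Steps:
Add(-38228, Mul(Add(20252, Mul(-1, -23350)), Pow(-28183, -1))) = Add(-38228, Mul(Add(20252, 23350), Rational(-1, 28183))) = Add(-38228, Mul(43602, Rational(-1, 28183))) = Add(-38228, Rational(-43602, 28183)) = Rational(-1077423326, 28183)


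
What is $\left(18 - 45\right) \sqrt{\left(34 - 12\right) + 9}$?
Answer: $- 27 \sqrt{31} \approx -150.33$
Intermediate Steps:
$\left(18 - 45\right) \sqrt{\left(34 - 12\right) + 9} = - 27 \sqrt{\left(34 - 12\right) + 9} = - 27 \sqrt{22 + 9} = - 27 \sqrt{31}$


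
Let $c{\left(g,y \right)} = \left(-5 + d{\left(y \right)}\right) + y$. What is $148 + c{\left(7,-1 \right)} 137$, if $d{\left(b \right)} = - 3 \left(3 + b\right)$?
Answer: $-1496$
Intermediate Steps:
$d{\left(b \right)} = -9 - 3 b$
$c{\left(g,y \right)} = -14 - 2 y$ ($c{\left(g,y \right)} = \left(-5 - \left(9 + 3 y\right)\right) + y = \left(-14 - 3 y\right) + y = -14 - 2 y$)
$148 + c{\left(7,-1 \right)} 137 = 148 + \left(-14 - -2\right) 137 = 148 + \left(-14 + 2\right) 137 = 148 - 1644 = -1496$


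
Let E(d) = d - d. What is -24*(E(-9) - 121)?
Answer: 2904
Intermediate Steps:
E(d) = 0
-24*(E(-9) - 121) = -24*(0 - 121) = -24*(-121) = 2904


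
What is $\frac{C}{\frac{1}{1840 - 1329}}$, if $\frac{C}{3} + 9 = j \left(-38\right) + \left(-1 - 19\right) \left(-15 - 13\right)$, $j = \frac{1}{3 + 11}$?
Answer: $840522$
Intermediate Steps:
$j = \frac{1}{14} \approx 0.071429$
$C = \frac{11514}{7}$ ($C = -27 + 3 \left(\frac{1}{14} \left(-38\right) + \left(-1 - 19\right) \left(-15 - 13\right)\right) = -27 + 3 \left(- \frac{19}{7} - -560\right) = -27 + 3 \left(- \frac{19}{7} + 560\right) = -27 + 3 \cdot \frac{3901}{7} = -27 + \frac{11703}{7} = \frac{11514}{7} \approx 1644.9$)
$\frac{C}{\frac{1}{1840 - 1329}} = \frac{11514}{7 \frac{1}{1840 - 1329}} = \frac{11514}{7 \cdot \frac{1}{511}} = \frac{11514 \frac{1}{\frac{1}{511}}}{7} = \frac{11514}{7} \cdot 511 = 840522$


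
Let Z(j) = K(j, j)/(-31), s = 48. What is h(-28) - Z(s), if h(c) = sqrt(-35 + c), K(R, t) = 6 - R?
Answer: -42/31 + 3*I*sqrt(7) ≈ -1.3548 + 7.9373*I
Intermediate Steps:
Z(j) = -6/31 + j/31 (Z(j) = (6 - j)/(-31) = (6 - j)*(-1/31) = -6/31 + j/31)
h(-28) - Z(s) = sqrt(-35 - 28) - (-6/31 + (1/31)*48) = sqrt(-63) - (-6/31 + 48/31) = 3*I*sqrt(7) - 1*42/31 = 3*I*sqrt(7) - 42/31 = -42/31 + 3*I*sqrt(7)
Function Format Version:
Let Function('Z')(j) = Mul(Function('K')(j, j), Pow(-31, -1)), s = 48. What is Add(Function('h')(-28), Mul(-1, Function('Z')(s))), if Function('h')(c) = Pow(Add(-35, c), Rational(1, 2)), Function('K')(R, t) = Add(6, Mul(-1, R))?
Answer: Add(Rational(-42, 31), Mul(3, I, Pow(7, Rational(1, 2)))) ≈ Add(-1.3548, Mul(7.9373, I))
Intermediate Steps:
Function('Z')(j) = Add(Rational(-6, 31), Mul(Rational(1, 31), j)) (Function('Z')(j) = Mul(Add(6, Mul(-1, j)), Pow(-31, -1)) = Mul(Add(6, Mul(-1, j)), Rational(-1, 31)) = Add(Rational(-6, 31), Mul(Rational(1, 31), j)))
Add(Function('h')(-28), Mul(-1, Function('Z')(s))) = Add(Pow(Add(-35, -28), Rational(1, 2)), Mul(-1, Add(Rational(-6, 31), Mul(Rational(1, 31), 48)))) = Add(Pow(-63, Rational(1, 2)), Mul(-1, Add(Rational(-6, 31), Rational(48, 31)))) = Add(Mul(3, I, Pow(7, Rational(1, 2))), Mul(-1, Rational(42, 31))) = Add(Mul(3, I, Pow(7, Rational(1, 2))), Rational(-42, 31)) = Add(Rational(-42, 31), Mul(3, I, Pow(7, Rational(1, 2))))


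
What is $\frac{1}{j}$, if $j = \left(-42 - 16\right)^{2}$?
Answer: $\frac{1}{3364} \approx 0.00029727$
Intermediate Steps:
$j = 3364$ ($j = \left(-58\right)^{2} = 3364$)
$\frac{1}{j} = \frac{1}{3364}$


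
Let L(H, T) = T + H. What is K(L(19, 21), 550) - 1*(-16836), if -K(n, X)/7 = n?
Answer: 16556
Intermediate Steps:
L(H, T) = H + T
K(n, X) = -7*n
K(L(19, 21), 550) - 1*(-16836) = -7*(19 + 21) - 1*(-16836) = -7*40 + 16836 = -280 + 16836 = 16556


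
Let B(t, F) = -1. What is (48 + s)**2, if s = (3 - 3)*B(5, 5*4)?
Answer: 2304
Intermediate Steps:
s = 0 (s = (3 - 3)*(-1) = 0*(-1) = 0)
(48 + s)**2 = (48 + 0)**2 = 48**2 = 2304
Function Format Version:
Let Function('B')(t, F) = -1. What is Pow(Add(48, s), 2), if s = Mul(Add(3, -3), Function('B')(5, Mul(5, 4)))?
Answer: 2304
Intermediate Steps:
s = 0 (s = Mul(Add(3, -3), -1) = Mul(0, -1) = 0)
Pow(Add(48, s), 2) = Pow(Add(48, 0), 2) = Pow(48, 2) = 2304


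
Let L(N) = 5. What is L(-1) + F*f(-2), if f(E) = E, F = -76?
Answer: 157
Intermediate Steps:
L(-1) + F*f(-2) = 5 - 76*(-2) = 5 + 152 = 157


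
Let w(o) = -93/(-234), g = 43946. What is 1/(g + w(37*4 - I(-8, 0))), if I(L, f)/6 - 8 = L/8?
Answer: 78/3427819 ≈ 2.2755e-5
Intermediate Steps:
I(L, f) = 48 + 3*L/4 (I(L, f) = 48 + 6*(L/8) = 48 + 3*L/4)
w(o) = 31/78 (w(o) = -93*(-1/234) = 31/78)
1/(g + w(37*4 - I(-8, 0))) = 1/(43946 + 31/78) = 1/(3427819/78) = 78/3427819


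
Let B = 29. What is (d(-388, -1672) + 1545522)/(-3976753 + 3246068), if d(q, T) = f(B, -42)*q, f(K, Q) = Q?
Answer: -1561818/730685 ≈ -2.1375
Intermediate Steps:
d(q, T) = -42*q
(d(-388, -1672) + 1545522)/(-3976753 + 3246068) = (-42*(-388) + 1545522)/(-3976753 + 3246068) = (16296 + 1545522)/(-730685) = 1561818*(-1/730685) = -1561818/730685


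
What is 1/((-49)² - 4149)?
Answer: -1/1748 ≈ -0.00057208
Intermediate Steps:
1/((-49)² - 4149) = 1/(2401 - 4149) = 1/(-1748) = -1/1748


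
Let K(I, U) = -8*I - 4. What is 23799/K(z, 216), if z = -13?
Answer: 23799/100 ≈ 237.99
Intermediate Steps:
K(I, U) = -4 - 8*I
23799/K(z, 216) = 23799/(-4 - 8*(-13)) = 23799/(-4 + 104) = 23799/100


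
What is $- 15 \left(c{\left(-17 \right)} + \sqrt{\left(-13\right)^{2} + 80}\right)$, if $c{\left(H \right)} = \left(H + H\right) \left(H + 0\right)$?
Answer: $-8670 - 15 \sqrt{249} \approx -8906.7$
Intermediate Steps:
$c{\left(H \right)} = 2 H^{2}$ ($c{\left(H \right)} = 2 H H = 2 H^{2}$)
$- 15 \left(c{\left(-17 \right)} + \sqrt{\left(-13\right)^{2} + 80}\right) = - 15 \left(2 \left(-17\right)^{2} + \sqrt{\left(-13\right)^{2} + 80}\right) = - 15 \left(2 \cdot 289 + \sqrt{169 + 80}\right) = - 15 \left(578 + \sqrt{249}\right) = -8670 - 15 \sqrt{249}$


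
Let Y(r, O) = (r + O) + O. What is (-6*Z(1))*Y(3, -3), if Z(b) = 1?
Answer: 18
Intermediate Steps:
Y(r, O) = r + 2*O (Y(r, O) = (O + r) + O = r + 2*O)
(-6*Z(1))*Y(3, -3) = (-6*1)*(3 + 2*(-3)) = -6*(3 - 6) = -6*(-3) = 18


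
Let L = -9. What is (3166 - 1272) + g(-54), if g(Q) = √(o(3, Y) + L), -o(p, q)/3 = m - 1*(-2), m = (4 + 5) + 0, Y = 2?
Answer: 1894 + I*√42 ≈ 1894.0 + 6.4807*I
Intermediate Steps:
m = 9 (m = 9 + 0 = 9)
o(p, q) = -33 (o(p, q) = -3*(9 - 1*(-2)) = -3*(9 + 2) = -3*11 = -33)
g(Q) = I*√42 (g(Q) = √(-33 - 9) = √(-42) = I*√42)
(3166 - 1272) + g(-54) = (3166 - 1272) + I*√42 = 1894 + I*√42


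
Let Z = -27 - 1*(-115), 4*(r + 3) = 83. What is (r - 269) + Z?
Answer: -653/4 ≈ -163.25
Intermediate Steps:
r = 71/4 (r = -3 + (1/4)*83 = -3 + 83/4 = 71/4 ≈ 17.750)
Z = 88 (Z = -27 + 115 = 88)
(r - 269) + Z = (71/4 - 269) + 88 = -1005/4 + 88 = -653/4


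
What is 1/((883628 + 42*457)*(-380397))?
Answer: -1/343430780334 ≈ -2.9118e-12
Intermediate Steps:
1/((883628 + 42*457)*(-380397)) = -1/380397/(883628 + 19194) = -1/380397/902822 = (1/902822)*(-1/380397) = -1/343430780334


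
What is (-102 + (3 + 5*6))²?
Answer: 4761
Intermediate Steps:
(-102 + (3 + 5*6))² = (-102 + (3 + 30))² = (-102 + 33)² = (-69)² = 4761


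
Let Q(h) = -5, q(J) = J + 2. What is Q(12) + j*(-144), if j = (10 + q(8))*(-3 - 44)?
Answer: 135355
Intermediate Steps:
q(J) = 2 + J
j = -940 (j = (10 + (2 + 8))*(-3 - 44) = (10 + 10)*(-47) = 20*(-47) = -940)
Q(12) + j*(-144) = -5 - 940*(-144) = -5 + 135360 = 135355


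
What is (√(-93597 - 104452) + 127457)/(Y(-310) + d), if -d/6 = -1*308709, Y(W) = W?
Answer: 127457/1851944 + I*√198049/1851944 ≈ 0.068823 + 0.0002403*I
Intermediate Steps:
d = 1852254 (d = -(-6)*308709 = -6*(-308709) = 1852254)
(√(-93597 - 104452) + 127457)/(Y(-310) + d) = (√(-93597 - 104452) + 127457)/(-310 + 1852254) = (√(-198049) + 127457)/1851944 = (I*√198049 + 127457)*(1/1851944) = (127457 + I*√198049)*(1/1851944) = 127457/1851944 + I*√198049/1851944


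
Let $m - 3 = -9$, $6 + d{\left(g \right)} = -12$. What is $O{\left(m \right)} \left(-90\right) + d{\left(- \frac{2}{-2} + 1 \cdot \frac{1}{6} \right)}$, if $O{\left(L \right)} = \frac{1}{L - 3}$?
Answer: $-8$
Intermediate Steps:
$d{\left(g \right)} = -18$ ($d{\left(g \right)} = -6 - 12 = -18$)
$m = -6$ ($m = 3 - 9 = -6$)
$O{\left(L \right)} = \frac{1}{-3 + L}$
$O{\left(m \right)} \left(-90\right) + d{\left(- \frac{2}{-2} + 1 \cdot \frac{1}{6} \right)} = \frac{1}{-3 - 6} \left(-90\right) - 18 = \frac{1}{-9} \left(-90\right) - 18 = \left(- \frac{1}{9}\right) \left(-90\right) - 18 = 10 - 18 = -8$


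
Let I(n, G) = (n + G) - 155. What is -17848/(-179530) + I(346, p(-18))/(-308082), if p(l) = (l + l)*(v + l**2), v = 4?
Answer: 3792123773/27654980730 ≈ 0.13712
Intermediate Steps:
p(l) = 2*l*(4 + l**2) (p(l) = (l + l)*(4 + l**2) = (2*l)*(4 + l**2) = 2*l*(4 + l**2))
I(n, G) = -155 + G + n (I(n, G) = (G + n) - 155 = -155 + G + n)
-17848/(-179530) + I(346, p(-18))/(-308082) = -17848/(-179530) + (-155 + 2*(-18)*(4 + (-18)**2) + 346)/(-308082) = -17848*(-1/179530) + (-155 + 2*(-18)*(4 + 324) + 346)*(-1/308082) = 8924/89765 + (-155 + 2*(-18)*328 + 346)*(-1/308082) = 8924/89765 + (-155 - 11808 + 346)*(-1/308082) = 8924/89765 - 11617*(-1/308082) = 8924/89765 + 11617/308082 = 3792123773/27654980730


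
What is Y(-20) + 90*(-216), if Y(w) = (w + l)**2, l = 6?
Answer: -19244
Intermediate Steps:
Y(w) = (6 + w)**2 (Y(w) = (w + 6)**2 = (6 + w)**2)
Y(-20) + 90*(-216) = (6 - 20)**2 + 90*(-216) = (-14)**2 - 19440 = 196 - 19440 = -19244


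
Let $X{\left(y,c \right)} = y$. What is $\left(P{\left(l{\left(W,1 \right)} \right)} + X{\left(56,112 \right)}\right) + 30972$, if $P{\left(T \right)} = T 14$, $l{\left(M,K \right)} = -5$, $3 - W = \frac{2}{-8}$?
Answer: $30958$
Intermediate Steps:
$W = \frac{13}{4}$ ($W = 3 - \frac{2}{-8} = 3 - 2 \left(- \frac{1}{8}\right) = 3 - - \frac{1}{4} = 3 + \frac{1}{4} = \frac{13}{4} \approx 3.25$)
$P{\left(T \right)} = 14 T$
$\left(P{\left(l{\left(W,1 \right)} \right)} + X{\left(56,112 \right)}\right) + 30972 = \left(14 \left(-5\right) + 56\right) + 30972 = \left(-70 + 56\right) + 30972 = -14 + 30972 = 30958$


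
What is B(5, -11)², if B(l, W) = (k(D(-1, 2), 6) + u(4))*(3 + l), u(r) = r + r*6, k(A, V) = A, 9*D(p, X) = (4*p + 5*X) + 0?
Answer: 473344/9 ≈ 52594.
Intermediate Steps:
D(p, X) = 4*p/9 + 5*X/9 (D(p, X) = ((4*p + 5*X) + 0)/9 = (4*p + 5*X)/9 = 4*p/9 + 5*X/9)
u(r) = 7*r (u(r) = r + 6*r = 7*r)
B(l, W) = 86 + 86*l/3 (B(l, W) = (((4/9)*(-1) + (5/9)*2) + 7*4)*(3 + l) = ((-4/9 + 10/9) + 28)*(3 + l) = (⅔ + 28)*(3 + l) = 86*(3 + l)/3 = 86 + 86*l/3)
B(5, -11)² = (86 + (86/3)*5)² = (86 + 430/3)² = (688/3)² = 473344/9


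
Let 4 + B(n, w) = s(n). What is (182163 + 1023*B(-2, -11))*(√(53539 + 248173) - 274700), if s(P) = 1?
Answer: -49197121800 + 716376*√18857 ≈ -4.9099e+10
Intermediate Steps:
B(n, w) = -3 (B(n, w) = -4 + 1 = -3)
(182163 + 1023*B(-2, -11))*(√(53539 + 248173) - 274700) = (182163 + 1023*(-3))*(√(53539 + 248173) - 274700) = (182163 - 3069)*(√301712 - 274700) = 179094*(4*√18857 - 274700) = 179094*(-274700 + 4*√18857) = -49197121800 + 716376*√18857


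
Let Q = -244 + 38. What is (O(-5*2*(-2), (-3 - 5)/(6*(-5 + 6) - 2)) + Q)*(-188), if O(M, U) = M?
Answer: 34968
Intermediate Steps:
Q = -206
(O(-5*2*(-2), (-3 - 5)/(6*(-5 + 6) - 2)) + Q)*(-188) = (-5*2*(-2) - 206)*(-188) = (-10*(-2) - 206)*(-188) = (20 - 206)*(-188) = -186*(-188) = 34968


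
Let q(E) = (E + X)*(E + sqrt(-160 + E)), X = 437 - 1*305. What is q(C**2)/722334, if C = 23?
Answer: 349669/722334 + 661*sqrt(41)/240778 ≈ 0.50166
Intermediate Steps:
X = 132 (X = 437 - 305 = 132)
q(E) = (132 + E)*(E + sqrt(-160 + E)) (q(E) = (E + 132)*(E + sqrt(-160 + E)) = (132 + E)*(E + sqrt(-160 + E)))
q(C**2)/722334 = ((23**2)**2 + 132*23**2 + 132*sqrt(-160 + 23**2) + 23**2*sqrt(-160 + 23**2))/722334 = (529**2 + 132*529 + 132*sqrt(-160 + 529) + 529*sqrt(-160 + 529))*(1/722334) = (279841 + 69828 + 132*sqrt(369) + 529*sqrt(369))*(1/722334) = (279841 + 69828 + 132*(3*sqrt(41)) + 529*(3*sqrt(41)))*(1/722334) = (279841 + 69828 + 396*sqrt(41) + 1587*sqrt(41))*(1/722334) = (349669 + 1983*sqrt(41))*(1/722334) = 349669/722334 + 661*sqrt(41)/240778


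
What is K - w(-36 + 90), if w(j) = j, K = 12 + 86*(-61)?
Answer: -5288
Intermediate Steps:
K = -5234 (K = 12 - 5246 = -5234)
K - w(-36 + 90) = -5234 - (-36 + 90) = -5234 - 1*54 = -5234 - 54 = -5288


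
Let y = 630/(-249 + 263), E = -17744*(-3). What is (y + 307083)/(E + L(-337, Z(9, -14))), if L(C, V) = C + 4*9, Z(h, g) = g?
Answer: 307128/52931 ≈ 5.8024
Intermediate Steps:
E = 53232
L(C, V) = 36 + C (L(C, V) = C + 36 = 36 + C)
y = 45 (y = 630/14 = (1/14)*630 = 45)
(y + 307083)/(E + L(-337, Z(9, -14))) = (45 + 307083)/(53232 + (36 - 337)) = 307128/(53232 - 301) = 307128/52931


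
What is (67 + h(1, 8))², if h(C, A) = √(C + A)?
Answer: 4900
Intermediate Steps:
h(C, A) = √(A + C)
(67 + h(1, 8))² = (67 + √(8 + 1))² = (67 + √9)² = (67 + 3)² = 70² = 4900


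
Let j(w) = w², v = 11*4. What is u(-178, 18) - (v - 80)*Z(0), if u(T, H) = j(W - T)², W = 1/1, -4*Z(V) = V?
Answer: 1026625681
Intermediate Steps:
Z(V) = -V/4
W = 1
v = 44
u(T, H) = (1 - T)⁴ (u(T, H) = ((1 - T)²)² = (1 - T)⁴)
u(-178, 18) - (v - 80)*Z(0) = (-1 - 178)⁴ - (44 - 80)*(-¼*0) = (-179)⁴ - (-36)*0 = 1026625681 - 1*0 = 1026625681 + 0 = 1026625681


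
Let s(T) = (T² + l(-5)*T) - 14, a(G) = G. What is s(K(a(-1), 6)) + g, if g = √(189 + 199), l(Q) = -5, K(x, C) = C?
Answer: -8 + 2*√97 ≈ 11.698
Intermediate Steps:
g = 2*√97 (g = √388 = 2*√97 ≈ 19.698)
s(T) = -14 + T² - 5*T (s(T) = (T² - 5*T) - 14 = -14 + T² - 5*T)
s(K(a(-1), 6)) + g = (-14 + 6² - 5*6) + 2*√97 = (-14 + 36 - 30) + 2*√97 = -8 + 2*√97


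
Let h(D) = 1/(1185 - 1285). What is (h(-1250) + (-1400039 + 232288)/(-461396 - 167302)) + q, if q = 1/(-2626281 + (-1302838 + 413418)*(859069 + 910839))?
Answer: 13059785166964926563/7069233892327838700 ≈ 1.8474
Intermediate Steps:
h(D) = -1/100 (h(D) = 1/(-100) = -1/100)
q = -1/1574194199641 (q = 1/(-2626281 - 889420*1769908) = 1/(-2626281 - 1574191573360) = 1/(-1574194199641) = -1/1574194199641 ≈ -6.3525e-13)
(h(-1250) + (-1400039 + 232288)/(-461396 - 167302)) + q = (-1/100 + (-1400039 + 232288)/(-461396 - 167302)) - 1/1574194199641 = (-1/100 - 1167751/(-628698)) - 1/1574194199641 = (-1/100 - 1167751*(-1/628698)) - 1/1574194199641 = (-1/100 + 1167751/628698) - 1/1574194199641 = 58073201/31434900 - 1/1574194199641 = 13059785166964926563/7069233892327838700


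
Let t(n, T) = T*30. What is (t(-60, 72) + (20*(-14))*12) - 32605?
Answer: -33805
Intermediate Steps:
t(n, T) = 30*T
(t(-60, 72) + (20*(-14))*12) - 32605 = (30*72 + (20*(-14))*12) - 32605 = (2160 - 280*12) - 32605 = (2160 - 3360) - 32605 = -1200 - 32605 = -33805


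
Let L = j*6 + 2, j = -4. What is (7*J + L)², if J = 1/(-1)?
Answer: 841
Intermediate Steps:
J = -1
L = -22 (L = -4*6 + 2 = -24 + 2 = -22)
(7*J + L)² = (7*(-1) - 22)² = (-7 - 22)² = (-29)² = 841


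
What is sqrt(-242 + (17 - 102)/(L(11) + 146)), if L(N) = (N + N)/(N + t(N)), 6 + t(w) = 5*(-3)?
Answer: I*sqrt(125410137)/719 ≈ 15.575*I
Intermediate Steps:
t(w) = -21 (t(w) = -6 + 5*(-3) = -6 - 15 = -21)
L(N) = 2*N/(-21 + N) (L(N) = (N + N)/(N - 21) = (2*N)/(-21 + N) = 2*N/(-21 + N))
sqrt(-242 + (17 - 102)/(L(11) + 146)) = sqrt(-242 + (17 - 102)/(2*11/(-21 + 11) + 146)) = sqrt(-242 - 85/(2*11/(-10) + 146)) = sqrt(-242 - 85/(2*11*(-1/10) + 146)) = sqrt(-242 - 85/(-11/5 + 146)) = sqrt(-242 - 85/719/5) = sqrt(-242 - 85*5/719) = sqrt(-242 - 425/719) = sqrt(-174423/719) = I*sqrt(125410137)/719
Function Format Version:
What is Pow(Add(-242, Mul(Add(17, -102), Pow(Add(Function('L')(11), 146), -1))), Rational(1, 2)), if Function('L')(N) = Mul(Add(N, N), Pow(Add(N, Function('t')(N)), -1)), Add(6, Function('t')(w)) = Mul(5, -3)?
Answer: Mul(Rational(1, 719), I, Pow(125410137, Rational(1, 2))) ≈ Mul(15.575, I)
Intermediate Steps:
Function('t')(w) = -21 (Function('t')(w) = Add(-6, Mul(5, -3)) = Add(-6, -15) = -21)
Function('L')(N) = Mul(2, N, Pow(Add(-21, N), -1)) (Function('L')(N) = Mul(Add(N, N), Pow(Add(N, -21), -1)) = Mul(Mul(2, N), Pow(Add(-21, N), -1)) = Mul(2, N, Pow(Add(-21, N), -1)))
Pow(Add(-242, Mul(Add(17, -102), Pow(Add(Function('L')(11), 146), -1))), Rational(1, 2)) = Pow(Add(-242, Mul(Add(17, -102), Pow(Add(Mul(2, 11, Pow(Add(-21, 11), -1)), 146), -1))), Rational(1, 2)) = Pow(Add(-242, Mul(-85, Pow(Add(Mul(2, 11, Pow(-10, -1)), 146), -1))), Rational(1, 2)) = Pow(Add(-242, Mul(-85, Pow(Add(Mul(2, 11, Rational(-1, 10)), 146), -1))), Rational(1, 2)) = Pow(Add(-242, Mul(-85, Pow(Add(Rational(-11, 5), 146), -1))), Rational(1, 2)) = Pow(Add(-242, Mul(-85, Pow(Rational(719, 5), -1))), Rational(1, 2)) = Pow(Add(-242, Mul(-85, Rational(5, 719))), Rational(1, 2)) = Pow(Add(-242, Rational(-425, 719)), Rational(1, 2)) = Pow(Rational(-174423, 719), Rational(1, 2)) = Mul(Rational(1, 719), I, Pow(125410137, Rational(1, 2)))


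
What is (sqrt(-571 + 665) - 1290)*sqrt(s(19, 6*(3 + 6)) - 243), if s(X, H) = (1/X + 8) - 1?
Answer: I*sqrt(85177)*(-1290 + sqrt(94))/19 ≈ -19666.0*I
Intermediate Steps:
s(X, H) = 7 + 1/X (s(X, H) = (8 + 1/X) - 1 = 7 + 1/X)
(sqrt(-571 + 665) - 1290)*sqrt(s(19, 6*(3 + 6)) - 243) = (sqrt(-571 + 665) - 1290)*sqrt((7 + 1/19) - 243) = (sqrt(94) - 1290)*sqrt((7 + 1/19) - 243) = (-1290 + sqrt(94))*sqrt(134/19 - 243) = (-1290 + sqrt(94))*sqrt(-4483/19) = (-1290 + sqrt(94))*(I*sqrt(85177)/19) = I*sqrt(85177)*(-1290 + sqrt(94))/19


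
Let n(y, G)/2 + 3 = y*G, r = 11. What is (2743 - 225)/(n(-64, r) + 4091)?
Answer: 2518/2677 ≈ 0.94061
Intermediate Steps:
n(y, G) = -6 + 2*G*y (n(y, G) = -6 + 2*(y*G) = -6 + 2*(G*y) = -6 + 2*G*y)
(2743 - 225)/(n(-64, r) + 4091) = (2743 - 225)/((-6 + 2*11*(-64)) + 4091) = 2518/((-6 - 1408) + 4091) = 2518/(-1414 + 4091) = 2518/2677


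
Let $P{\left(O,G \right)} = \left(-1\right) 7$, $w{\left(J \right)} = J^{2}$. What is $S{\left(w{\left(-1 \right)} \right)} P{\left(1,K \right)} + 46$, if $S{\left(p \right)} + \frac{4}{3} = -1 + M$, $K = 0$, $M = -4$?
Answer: $\frac{271}{3} \approx 90.333$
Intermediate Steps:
$S{\left(p \right)} = - \frac{19}{3}$ ($S{\left(p \right)} = - \frac{4}{3} - 5 = - \frac{19}{3}$)
$P{\left(O,G \right)} = -7$
$S{\left(w{\left(-1 \right)} \right)} P{\left(1,K \right)} + 46 = \left(- \frac{19}{3}\right) \left(-7\right) + 46 = \frac{133}{3} + 46 = \frac{271}{3}$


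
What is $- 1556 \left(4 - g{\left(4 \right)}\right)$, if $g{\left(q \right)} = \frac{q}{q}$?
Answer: $-4668$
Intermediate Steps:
$g{\left(q \right)} = 1$
$- 1556 \left(4 - g{\left(4 \right)}\right) = - 1556 \left(4 - 1\right) = \left(-1556\right) 3 = -4668$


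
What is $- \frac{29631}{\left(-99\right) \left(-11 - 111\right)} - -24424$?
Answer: $\frac{98321147}{4026} \approx 24422.0$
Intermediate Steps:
$- \frac{29631}{\left(-99\right) \left(-11 - 111\right)} - -24424 = - \frac{29631}{\left(-99\right) \left(-122\right)} + 24424 = - \frac{29631}{12078} + 24424 = \left(-29631\right) \frac{1}{12078} + 24424 = - \frac{9877}{4026} + 24424 = \frac{98321147}{4026}$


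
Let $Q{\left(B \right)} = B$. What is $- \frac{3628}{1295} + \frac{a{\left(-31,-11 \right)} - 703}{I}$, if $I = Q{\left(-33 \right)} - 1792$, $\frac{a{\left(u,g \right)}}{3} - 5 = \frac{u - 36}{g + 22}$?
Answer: $- \frac{12554249}{5199425} \approx -2.4145$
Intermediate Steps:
$a{\left(u,g \right)} = 15 + \frac{3 \left(-36 + u\right)}{22 + g}$ ($a{\left(u,g \right)} = 15 + 3 \frac{u - 36}{g + 22} = 15 + 3 \frac{-36 + u}{22 + g} = 15 + \frac{3 \left(-36 + u\right)}{22 + g}$)
$I = -1825$ ($I = -33 - 1792 = -1825$)
$- \frac{3628}{1295} + \frac{a{\left(-31,-11 \right)} - 703}{I} = - \frac{3628}{1295} + \frac{\frac{3 \left(74 - 31 + 5 \left(-11\right)\right)}{22 - 11} - 703}{-1825} = \left(-3628\right) \frac{1}{1295} + \left(\frac{3 \left(74 - 31 - 55\right)}{11} - 703\right) \left(- \frac{1}{1825}\right) = - \frac{3628}{1295} + \left(3 \cdot \frac{1}{11} \left(-12\right) - 703\right) \left(- \frac{1}{1825}\right) = - \frac{3628}{1295} + \left(- \frac{36}{11} - 703\right) \left(- \frac{1}{1825}\right) = - \frac{3628}{1295} - - \frac{7769}{20075} = - \frac{3628}{1295} + \frac{7769}{20075} = - \frac{12554249}{5199425}$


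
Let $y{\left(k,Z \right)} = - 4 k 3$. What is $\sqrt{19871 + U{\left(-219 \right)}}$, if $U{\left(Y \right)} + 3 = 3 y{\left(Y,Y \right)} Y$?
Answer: $2 i \sqrt{426682} \approx 1306.4 i$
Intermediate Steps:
$y{\left(k,Z \right)} = - 12 k$
$U{\left(Y \right)} = -3 - 36 Y^{2}$ ($U{\left(Y \right)} = -3 + 3 \left(- 12 Y\right) Y = -3 + - 36 Y Y = -3 - 36 Y^{2}$)
$\sqrt{19871 + U{\left(-219 \right)}} = \sqrt{19871 - \left(3 + 36 \left(-219\right)^{2}\right)} = \sqrt{19871 - 1726599} = \sqrt{-1706728} = 2 i \sqrt{426682}$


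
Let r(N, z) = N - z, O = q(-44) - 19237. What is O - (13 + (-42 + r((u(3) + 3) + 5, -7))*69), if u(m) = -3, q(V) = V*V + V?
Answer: -15288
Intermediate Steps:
q(V) = V + V² (q(V) = V² + V = V + V²)
O = -17345 (O = -44*(1 - 44) - 19237 = -44*(-43) - 19237 = 1892 - 19237 = -17345)
O - (13 + (-42 + r((u(3) + 3) + 5, -7))*69) = -17345 - (13 + (-42 + (((-3 + 3) + 5) - 1*(-7)))*69) = -17345 - (13 + (-42 + ((0 + 5) + 7))*69) = -17345 - (13 + (-42 + (5 + 7))*69) = -17345 - (13 + (-42 + 12)*69) = -17345 - (13 - 30*69) = -17345 - (13 - 2070) = -17345 - 1*(-2057) = -17345 + 2057 = -15288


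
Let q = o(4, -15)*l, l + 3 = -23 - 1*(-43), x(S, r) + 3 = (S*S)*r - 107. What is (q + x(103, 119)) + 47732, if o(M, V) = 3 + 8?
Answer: 1310280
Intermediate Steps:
o(M, V) = 11
x(S, r) = -110 + r*S**2 (x(S, r) = -3 + ((S*S)*r - 107) = -3 + (S**2*r - 107) = -3 + (r*S**2 - 107) = -3 + (-107 + r*S**2) = -110 + r*S**2)
l = 17 (l = -3 + (-23 - 1*(-43)) = -3 + (-23 + 43) = -3 + 20 = 17)
q = 187 (q = 11*17 = 187)
(q + x(103, 119)) + 47732 = (187 + (-110 + 119*103**2)) + 47732 = (187 + (-110 + 119*10609)) + 47732 = (187 + (-110 + 1262471)) + 47732 = (187 + 1262361) + 47732 = 1262548 + 47732 = 1310280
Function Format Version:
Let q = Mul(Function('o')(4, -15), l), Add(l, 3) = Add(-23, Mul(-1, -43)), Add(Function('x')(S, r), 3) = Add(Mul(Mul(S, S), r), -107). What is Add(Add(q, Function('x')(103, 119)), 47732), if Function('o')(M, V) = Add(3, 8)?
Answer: 1310280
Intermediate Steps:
Function('o')(M, V) = 11
Function('x')(S, r) = Add(-110, Mul(r, Pow(S, 2))) (Function('x')(S, r) = Add(-3, Add(Mul(Mul(S, S), r), -107)) = Add(-3, Add(Mul(Pow(S, 2), r), -107)) = Add(-3, Add(Mul(r, Pow(S, 2)), -107)) = Add(-3, Add(-107, Mul(r, Pow(S, 2)))) = Add(-110, Mul(r, Pow(S, 2))))
l = 17 (l = Add(-3, Add(-23, Mul(-1, -43))) = Add(-3, Add(-23, 43)) = Add(-3, 20) = 17)
q = 187 (q = Mul(11, 17) = 187)
Add(Add(q, Function('x')(103, 119)), 47732) = Add(Add(187, Add(-110, Mul(119, Pow(103, 2)))), 47732) = Add(Add(187, Add(-110, Mul(119, 10609))), 47732) = Add(Add(187, Add(-110, 1262471)), 47732) = Add(Add(187, 1262361), 47732) = Add(1262548, 47732) = 1310280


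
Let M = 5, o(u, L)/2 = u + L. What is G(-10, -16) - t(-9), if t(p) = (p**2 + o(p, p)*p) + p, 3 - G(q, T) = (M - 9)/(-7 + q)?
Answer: -6685/17 ≈ -393.24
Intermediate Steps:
o(u, L) = 2*L + 2*u (o(u, L) = 2*(u + L) = 2*(L + u) = 2*L + 2*u)
G(q, T) = 3 + 4/(-7 + q) (G(q, T) = 3 - (5 - 9)/(-7 + q) = 3 - (-4)/(-7 + q) = 3 + 4/(-7 + q))
t(p) = p + 5*p**2 (t(p) = (p**2 + (2*p + 2*p)*p) + p = (p**2 + (4*p)*p) + p = (p**2 + 4*p**2) + p = 5*p**2 + p = p + 5*p**2)
G(-10, -16) - t(-9) = (-17 + 3*(-10))/(-7 - 10) - (-9)*(1 + 5*(-9)) = (-17 - 30)/(-17) - (-9)*(1 - 45) = -1/17*(-47) - (-9)*(-44) = 47/17 - 1*396 = 47/17 - 396 = -6685/17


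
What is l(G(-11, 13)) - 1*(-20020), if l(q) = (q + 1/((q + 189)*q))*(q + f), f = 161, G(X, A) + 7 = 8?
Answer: 1917371/95 ≈ 20183.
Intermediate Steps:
G(X, A) = 1 (G(X, A) = -7 + 8 = 1)
l(q) = (161 + q)*(q + 1/(q*(189 + q))) (l(q) = (q + 1/((q + 189)*q))*(q + 161) = (q + 1/((189 + q)*q))*(161 + q) = (q + 1/(q*(189 + q)))*(161 + q) = (161 + q)*(q + 1/(q*(189 + q))))
l(G(-11, 13)) - 1*(-20020) = (161 + 1 + 1**4 + 350*1**3 + 30429*1**2)/(1*(189 + 1)) - 1*(-20020) = 1*(161 + 1 + 1 + 350*1 + 30429*1)/190 + 20020 = 1*(1/190)*(161 + 1 + 1 + 350 + 30429) + 20020 = 1*(1/190)*30942 + 20020 = 15471/95 + 20020 = 1917371/95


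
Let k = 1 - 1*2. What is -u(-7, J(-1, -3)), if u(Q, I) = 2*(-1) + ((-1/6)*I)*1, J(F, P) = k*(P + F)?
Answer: 8/3 ≈ 2.6667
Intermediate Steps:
k = -1 (k = 1 - 2 = -1)
J(F, P) = -F - P (J(F, P) = -(P + F) = -(F + P) = -F - P)
u(Q, I) = -2 - I/6 (u(Q, I) = -2 + ((-1*⅙)*I)*1 = -2 - I/6*1 = -2 - I/6)
-u(-7, J(-1, -3)) = -(-2 - (-1*(-1) - 1*(-3))/6) = -(-2 - (1 + 3)/6) = -(-2 - ⅙*4) = -(-2 - ⅔) = -1*(-8/3) = 8/3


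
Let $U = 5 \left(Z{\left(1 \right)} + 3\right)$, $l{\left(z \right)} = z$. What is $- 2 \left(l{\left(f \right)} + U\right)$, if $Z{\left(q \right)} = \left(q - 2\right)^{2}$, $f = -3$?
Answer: $-34$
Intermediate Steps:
$Z{\left(q \right)} = \left(-2 + q\right)^{2}$
$U = 20$ ($U = 5 \left(\left(-2 + 1\right)^{2} + 3\right) = 5 \left(\left(-1\right)^{2} + 3\right) = 5 \left(1 + 3\right) = 5 \cdot 4 = 20$)
$- 2 \left(l{\left(f \right)} + U\right) = - 2 \left(-3 + 20\right) = \left(-2\right) 17 = -34$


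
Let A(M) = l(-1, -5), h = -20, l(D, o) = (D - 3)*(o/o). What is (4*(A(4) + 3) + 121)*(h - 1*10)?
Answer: -3510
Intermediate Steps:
l(D, o) = -3 + D (l(D, o) = (-3 + D)*1 = -3 + D)
A(M) = -4 (A(M) = -3 - 1 = -4)
(4*(A(4) + 3) + 121)*(h - 1*10) = (4*(-4 + 3) + 121)*(-20 - 1*10) = (4*(-1) + 121)*(-20 - 10) = (-4 + 121)*(-30) = 117*(-30) = -3510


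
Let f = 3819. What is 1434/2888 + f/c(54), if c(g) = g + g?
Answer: 233003/6498 ≈ 35.858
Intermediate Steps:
c(g) = 2*g
1434/2888 + f/c(54) = 1434/2888 + 3819/((2*54)) = 1434*(1/2888) + 3819/108 = 717/1444 + 3819*(1/108) = 717/1444 + 1273/36 = 233003/6498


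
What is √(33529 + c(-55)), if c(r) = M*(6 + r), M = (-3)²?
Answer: 8*√517 ≈ 181.90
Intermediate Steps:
M = 9
c(r) = 54 + 9*r (c(r) = 9*(6 + r) = 54 + 9*r)
√(33529 + c(-55)) = √(33529 + (54 + 9*(-55))) = √(33529 + (54 - 495)) = √(33529 - 441) = √33088 = 8*√517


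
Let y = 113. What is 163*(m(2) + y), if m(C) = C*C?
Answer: 19071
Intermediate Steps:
m(C) = C²
163*(m(2) + y) = 163*(2² + 113) = 163*(4 + 113) = 163*117 = 19071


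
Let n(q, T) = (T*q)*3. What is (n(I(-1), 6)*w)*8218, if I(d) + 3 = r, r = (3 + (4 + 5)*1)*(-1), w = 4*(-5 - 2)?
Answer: 62128080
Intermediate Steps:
w = -28 (w = 4*(-7) = -28)
r = -12 (r = (3 + 9*1)*(-1) = (3 + 9)*(-1) = 12*(-1) = -12)
I(d) = -15 (I(d) = -3 - 12 = -15)
n(q, T) = 3*T*q
(n(I(-1), 6)*w)*8218 = ((3*6*(-15))*(-28))*8218 = -270*(-28)*8218 = 7560*8218 = 62128080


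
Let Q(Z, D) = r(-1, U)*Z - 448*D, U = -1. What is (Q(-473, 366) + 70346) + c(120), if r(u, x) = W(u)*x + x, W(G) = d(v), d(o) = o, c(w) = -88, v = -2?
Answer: -94183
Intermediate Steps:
W(G) = -2
r(u, x) = -x (r(u, x) = -2*x + x = -x)
Q(Z, D) = Z - 448*D (Q(Z, D) = (-1*(-1))*Z - 448*D = 1*Z - 448*D = Z - 448*D)
(Q(-473, 366) + 70346) + c(120) = ((-473 - 448*366) + 70346) - 88 = ((-473 - 163968) + 70346) - 88 = (-164441 + 70346) - 88 = -94095 - 88 = -94183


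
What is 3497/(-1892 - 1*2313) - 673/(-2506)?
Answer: -5933517/10537730 ≈ -0.56307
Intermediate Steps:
3497/(-1892 - 1*2313) - 673/(-2506) = 3497/(-1892 - 2313) - 673*(-1/2506) = 3497/(-4205) + 673/2506 = 3497*(-1/4205) + 673/2506 = -3497/4205 + 673/2506 = -5933517/10537730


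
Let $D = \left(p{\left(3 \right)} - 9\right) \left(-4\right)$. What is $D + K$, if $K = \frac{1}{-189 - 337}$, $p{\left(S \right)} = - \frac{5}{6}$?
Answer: $\frac{62065}{1578} \approx 39.331$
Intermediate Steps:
$p{\left(S \right)} = - \frac{5}{6}$ ($p{\left(S \right)} = \left(-5\right) \frac{1}{6} = - \frac{5}{6}$)
$K = - \frac{1}{526}$ ($K = \frac{1}{-526} = - \frac{1}{526} \approx -0.0019011$)
$D = \frac{118}{3}$ ($D = \left(- \frac{5}{6} - 9\right) \left(-4\right) = \left(- \frac{59}{6}\right) \left(-4\right) = \frac{118}{3} \approx 39.333$)
$D + K = \frac{118}{3} - \frac{1}{526} = \frac{62065}{1578}$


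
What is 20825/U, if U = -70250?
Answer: -833/2810 ≈ -0.29644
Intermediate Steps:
20825/U = 20825/(-70250) = 20825*(-1/70250) = -833/2810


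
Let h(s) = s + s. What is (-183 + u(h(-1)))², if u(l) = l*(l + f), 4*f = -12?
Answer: 29929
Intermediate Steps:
f = -3 (f = (¼)*(-12) = -3)
h(s) = 2*s
u(l) = l*(-3 + l) (u(l) = l*(l - 3) = l*(-3 + l))
(-183 + u(h(-1)))² = (-183 + (2*(-1))*(-3 + 2*(-1)))² = (-183 - 2*(-3 - 2))² = (-183 - 2*(-5))² = (-183 + 10)² = (-173)² = 29929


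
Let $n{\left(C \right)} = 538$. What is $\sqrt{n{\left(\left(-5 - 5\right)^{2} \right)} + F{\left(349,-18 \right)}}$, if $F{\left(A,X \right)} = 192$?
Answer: $\sqrt{730} \approx 27.019$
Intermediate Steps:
$\sqrt{n{\left(\left(-5 - 5\right)^{2} \right)} + F{\left(349,-18 \right)}} = \sqrt{538 + 192} = \sqrt{730}$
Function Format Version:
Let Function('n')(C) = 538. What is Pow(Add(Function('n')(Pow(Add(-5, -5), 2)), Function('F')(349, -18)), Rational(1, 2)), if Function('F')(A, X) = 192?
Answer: Pow(730, Rational(1, 2)) ≈ 27.019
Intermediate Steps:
Pow(Add(Function('n')(Pow(Add(-5, -5), 2)), Function('F')(349, -18)), Rational(1, 2)) = Pow(Add(538, 192), Rational(1, 2)) = Pow(730, Rational(1, 2))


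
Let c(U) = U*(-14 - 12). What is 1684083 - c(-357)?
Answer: 1674801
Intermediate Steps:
c(U) = -26*U (c(U) = U*(-26) = -26*U)
1684083 - c(-357) = 1684083 - (-26)*(-357) = 1684083 - 1*9282 = 1684083 - 9282 = 1674801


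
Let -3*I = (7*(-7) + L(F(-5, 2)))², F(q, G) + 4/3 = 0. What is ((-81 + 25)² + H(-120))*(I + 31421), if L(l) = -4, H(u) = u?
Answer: 275825264/3 ≈ 9.1942e+7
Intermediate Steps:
F(q, G) = -4/3 (F(q, G) = -4/3 + 0 = -4/3)
I = -2809/3 (I = -(7*(-7) - 4)²/3 = -(-49 - 4)²/3 = -⅓*(-53)² = -⅓*2809 = -2809/3 ≈ -936.33)
((-81 + 25)² + H(-120))*(I + 31421) = ((-81 + 25)² - 120)*(-2809/3 + 31421) = ((-56)² - 120)*(91454/3) = (3136 - 120)*(91454/3) = 3016*(91454/3) = 275825264/3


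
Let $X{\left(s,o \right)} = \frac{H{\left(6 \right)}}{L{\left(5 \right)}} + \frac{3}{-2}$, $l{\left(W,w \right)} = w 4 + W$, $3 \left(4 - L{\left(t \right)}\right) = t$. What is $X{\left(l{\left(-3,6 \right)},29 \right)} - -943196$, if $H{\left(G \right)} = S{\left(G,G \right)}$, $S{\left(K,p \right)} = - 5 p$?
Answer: $\frac{13204543}{14} \approx 9.4318 \cdot 10^{5}$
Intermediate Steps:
$L{\left(t \right)} = 4 - \frac{t}{3}$
$H{\left(G \right)} = - 5 G$
$l{\left(W,w \right)} = W + 4 w$ ($l{\left(W,w \right)} = 4 w + W = W + 4 w$)
$X{\left(s,o \right)} = - \frac{201}{14}$ ($X{\left(s,o \right)} = \frac{\left(-5\right) 6}{4 - \frac{5}{3}} + \frac{3}{-2} = - \frac{30}{4 - \frac{5}{3}} + 3 \left(- \frac{1}{2}\right) = - \frac{30}{\frac{7}{3}} - \frac{3}{2} = \left(-30\right) \frac{3}{7} - \frac{3}{2} = - \frac{90}{7} - \frac{3}{2} = - \frac{201}{14}$)
$X{\left(l{\left(-3,6 \right)},29 \right)} - -943196 = - \frac{201}{14} - -943196 = - \frac{201}{14} + 943196 = \frac{13204543}{14}$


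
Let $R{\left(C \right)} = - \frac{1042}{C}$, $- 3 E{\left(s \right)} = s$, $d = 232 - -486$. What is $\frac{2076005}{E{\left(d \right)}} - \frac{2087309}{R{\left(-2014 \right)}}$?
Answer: $- \frac{1512423472849}{374078} \approx -4.0431 \cdot 10^{6}$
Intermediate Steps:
$d = 718$ ($d = 232 + 486 = 718$)
$E{\left(s \right)} = - \frac{s}{3}$
$\frac{2076005}{E{\left(d \right)}} - \frac{2087309}{R{\left(-2014 \right)}} = \frac{2076005}{\left(- \frac{1}{3}\right) 718} - \frac{2087309}{\left(-1042\right) \frac{1}{-2014}} = \frac{2076005}{- \frac{718}{3}} - \frac{2087309}{\left(-1042\right) \left(- \frac{1}{2014}\right)} = 2076005 \left(- \frac{3}{718}\right) - \frac{2087309}{\frac{521}{1007}} = - \frac{6228015}{718} - \frac{2101920163}{521} = - \frac{1512423472849}{374078}$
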